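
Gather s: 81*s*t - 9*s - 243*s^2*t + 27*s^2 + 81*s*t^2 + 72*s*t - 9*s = s^2*(27 - 243*t) + s*(81*t^2 + 153*t - 18)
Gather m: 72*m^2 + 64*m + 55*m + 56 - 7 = 72*m^2 + 119*m + 49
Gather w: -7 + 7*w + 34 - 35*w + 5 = 32 - 28*w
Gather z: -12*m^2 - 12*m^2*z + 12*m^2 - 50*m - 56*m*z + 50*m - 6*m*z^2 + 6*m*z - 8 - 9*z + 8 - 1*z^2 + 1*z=z^2*(-6*m - 1) + z*(-12*m^2 - 50*m - 8)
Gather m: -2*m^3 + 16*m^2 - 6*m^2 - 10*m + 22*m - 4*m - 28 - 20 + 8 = -2*m^3 + 10*m^2 + 8*m - 40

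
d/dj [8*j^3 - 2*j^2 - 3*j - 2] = 24*j^2 - 4*j - 3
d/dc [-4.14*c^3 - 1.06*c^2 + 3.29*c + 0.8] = -12.42*c^2 - 2.12*c + 3.29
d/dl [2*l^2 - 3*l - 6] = 4*l - 3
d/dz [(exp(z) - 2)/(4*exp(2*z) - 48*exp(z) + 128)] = (-2*(exp(z) - 6)*(exp(z) - 2) + exp(2*z) - 12*exp(z) + 32)*exp(z)/(4*(exp(2*z) - 12*exp(z) + 32)^2)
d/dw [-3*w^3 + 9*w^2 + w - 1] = -9*w^2 + 18*w + 1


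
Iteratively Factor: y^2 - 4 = (y - 2)*(y + 2)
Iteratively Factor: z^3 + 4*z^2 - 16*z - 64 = (z + 4)*(z^2 - 16) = (z + 4)^2*(z - 4)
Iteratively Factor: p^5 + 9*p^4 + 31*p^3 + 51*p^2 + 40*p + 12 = (p + 1)*(p^4 + 8*p^3 + 23*p^2 + 28*p + 12) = (p + 1)*(p + 3)*(p^3 + 5*p^2 + 8*p + 4) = (p + 1)*(p + 2)*(p + 3)*(p^2 + 3*p + 2) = (p + 1)*(p + 2)^2*(p + 3)*(p + 1)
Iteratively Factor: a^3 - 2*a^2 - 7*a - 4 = (a + 1)*(a^2 - 3*a - 4) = (a + 1)^2*(a - 4)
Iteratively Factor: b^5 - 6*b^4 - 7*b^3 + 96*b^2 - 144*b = (b - 3)*(b^4 - 3*b^3 - 16*b^2 + 48*b) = (b - 3)^2*(b^3 - 16*b) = (b - 3)^2*(b + 4)*(b^2 - 4*b) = (b - 4)*(b - 3)^2*(b + 4)*(b)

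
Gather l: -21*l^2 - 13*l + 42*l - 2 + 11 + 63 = -21*l^2 + 29*l + 72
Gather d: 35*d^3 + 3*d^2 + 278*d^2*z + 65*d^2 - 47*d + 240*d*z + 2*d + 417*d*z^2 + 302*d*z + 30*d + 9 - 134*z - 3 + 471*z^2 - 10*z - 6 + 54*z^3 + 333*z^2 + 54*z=35*d^3 + d^2*(278*z + 68) + d*(417*z^2 + 542*z - 15) + 54*z^3 + 804*z^2 - 90*z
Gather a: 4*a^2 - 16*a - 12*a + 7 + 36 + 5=4*a^2 - 28*a + 48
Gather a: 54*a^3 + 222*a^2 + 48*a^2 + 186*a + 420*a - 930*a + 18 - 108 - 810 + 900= 54*a^3 + 270*a^2 - 324*a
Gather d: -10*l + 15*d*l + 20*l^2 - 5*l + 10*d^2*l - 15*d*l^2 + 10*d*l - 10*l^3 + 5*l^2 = 10*d^2*l + d*(-15*l^2 + 25*l) - 10*l^3 + 25*l^2 - 15*l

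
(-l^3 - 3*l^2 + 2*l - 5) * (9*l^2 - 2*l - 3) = -9*l^5 - 25*l^4 + 27*l^3 - 40*l^2 + 4*l + 15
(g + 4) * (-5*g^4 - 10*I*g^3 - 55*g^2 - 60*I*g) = -5*g^5 - 20*g^4 - 10*I*g^4 - 55*g^3 - 40*I*g^3 - 220*g^2 - 60*I*g^2 - 240*I*g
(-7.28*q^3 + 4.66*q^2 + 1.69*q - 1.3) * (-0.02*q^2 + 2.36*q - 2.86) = 0.1456*q^5 - 17.274*q^4 + 31.7846*q^3 - 9.3132*q^2 - 7.9014*q + 3.718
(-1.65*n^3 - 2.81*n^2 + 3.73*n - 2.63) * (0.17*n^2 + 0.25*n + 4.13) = -0.2805*n^5 - 0.8902*n^4 - 6.8829*n^3 - 11.1199*n^2 + 14.7474*n - 10.8619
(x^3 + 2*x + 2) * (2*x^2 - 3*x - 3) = 2*x^5 - 3*x^4 + x^3 - 2*x^2 - 12*x - 6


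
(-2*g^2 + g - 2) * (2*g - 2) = -4*g^3 + 6*g^2 - 6*g + 4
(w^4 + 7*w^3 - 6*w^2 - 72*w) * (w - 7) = w^5 - 55*w^3 - 30*w^2 + 504*w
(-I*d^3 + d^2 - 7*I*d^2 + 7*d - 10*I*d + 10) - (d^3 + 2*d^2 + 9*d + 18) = -d^3 - I*d^3 - d^2 - 7*I*d^2 - 2*d - 10*I*d - 8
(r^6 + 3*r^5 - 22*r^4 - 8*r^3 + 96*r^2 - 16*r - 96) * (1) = r^6 + 3*r^5 - 22*r^4 - 8*r^3 + 96*r^2 - 16*r - 96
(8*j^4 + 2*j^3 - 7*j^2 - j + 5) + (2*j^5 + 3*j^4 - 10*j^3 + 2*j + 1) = 2*j^5 + 11*j^4 - 8*j^3 - 7*j^2 + j + 6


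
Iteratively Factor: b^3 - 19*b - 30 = (b + 3)*(b^2 - 3*b - 10) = (b + 2)*(b + 3)*(b - 5)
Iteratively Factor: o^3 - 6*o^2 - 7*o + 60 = (o + 3)*(o^2 - 9*o + 20) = (o - 5)*(o + 3)*(o - 4)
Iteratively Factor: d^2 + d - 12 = (d + 4)*(d - 3)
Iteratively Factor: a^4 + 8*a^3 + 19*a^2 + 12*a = (a + 4)*(a^3 + 4*a^2 + 3*a) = (a + 3)*(a + 4)*(a^2 + a) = (a + 1)*(a + 3)*(a + 4)*(a)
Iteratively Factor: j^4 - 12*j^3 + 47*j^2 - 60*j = (j - 4)*(j^3 - 8*j^2 + 15*j) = j*(j - 4)*(j^2 - 8*j + 15) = j*(j - 5)*(j - 4)*(j - 3)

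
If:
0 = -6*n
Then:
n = 0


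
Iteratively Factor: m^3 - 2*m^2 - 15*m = (m)*(m^2 - 2*m - 15) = m*(m + 3)*(m - 5)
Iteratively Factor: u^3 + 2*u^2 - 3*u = (u - 1)*(u^2 + 3*u) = u*(u - 1)*(u + 3)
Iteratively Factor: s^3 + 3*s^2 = (s + 3)*(s^2) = s*(s + 3)*(s)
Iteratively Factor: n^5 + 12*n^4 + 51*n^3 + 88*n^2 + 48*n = (n + 4)*(n^4 + 8*n^3 + 19*n^2 + 12*n) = (n + 4)^2*(n^3 + 4*n^2 + 3*n) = (n + 3)*(n + 4)^2*(n^2 + n) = n*(n + 3)*(n + 4)^2*(n + 1)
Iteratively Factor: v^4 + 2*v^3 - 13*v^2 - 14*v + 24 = (v + 2)*(v^3 - 13*v + 12) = (v - 1)*(v + 2)*(v^2 + v - 12) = (v - 3)*(v - 1)*(v + 2)*(v + 4)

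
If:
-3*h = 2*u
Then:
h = -2*u/3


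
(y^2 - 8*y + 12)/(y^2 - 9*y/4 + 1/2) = 4*(y - 6)/(4*y - 1)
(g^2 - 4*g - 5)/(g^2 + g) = (g - 5)/g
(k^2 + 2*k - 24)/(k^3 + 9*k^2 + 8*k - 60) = (k - 4)/(k^2 + 3*k - 10)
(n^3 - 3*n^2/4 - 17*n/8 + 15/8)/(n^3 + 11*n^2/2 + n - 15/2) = (n - 5/4)/(n + 5)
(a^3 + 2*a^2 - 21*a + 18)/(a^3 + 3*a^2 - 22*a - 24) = (a^2 - 4*a + 3)/(a^2 - 3*a - 4)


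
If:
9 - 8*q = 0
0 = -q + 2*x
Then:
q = 9/8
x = 9/16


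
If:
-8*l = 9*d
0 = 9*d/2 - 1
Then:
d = 2/9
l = -1/4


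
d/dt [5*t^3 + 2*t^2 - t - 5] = 15*t^2 + 4*t - 1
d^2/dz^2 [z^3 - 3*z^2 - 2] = 6*z - 6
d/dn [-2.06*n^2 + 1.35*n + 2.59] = 1.35 - 4.12*n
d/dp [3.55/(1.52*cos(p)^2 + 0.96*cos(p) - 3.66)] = (10.792*cos(p) + 3.408)*sin(p)/(1.52*cos(p)^2 + 0.96*cos(p) - 3.66)^2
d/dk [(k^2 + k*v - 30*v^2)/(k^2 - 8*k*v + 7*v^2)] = v*(-9*k^2 + 74*k*v - 233*v^2)/(k^4 - 16*k^3*v + 78*k^2*v^2 - 112*k*v^3 + 49*v^4)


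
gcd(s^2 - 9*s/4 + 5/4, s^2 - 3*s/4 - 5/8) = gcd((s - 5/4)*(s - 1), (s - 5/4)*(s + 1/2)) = s - 5/4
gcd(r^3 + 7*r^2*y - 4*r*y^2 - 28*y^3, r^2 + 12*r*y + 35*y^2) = r + 7*y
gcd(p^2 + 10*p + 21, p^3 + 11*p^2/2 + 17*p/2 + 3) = p + 3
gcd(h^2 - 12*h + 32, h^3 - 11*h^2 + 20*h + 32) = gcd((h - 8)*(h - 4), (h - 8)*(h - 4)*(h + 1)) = h^2 - 12*h + 32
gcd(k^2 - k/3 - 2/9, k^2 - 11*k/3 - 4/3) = k + 1/3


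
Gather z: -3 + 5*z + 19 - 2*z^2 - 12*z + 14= -2*z^2 - 7*z + 30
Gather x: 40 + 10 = 50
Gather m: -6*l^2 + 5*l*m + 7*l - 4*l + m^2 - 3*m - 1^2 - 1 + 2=-6*l^2 + 3*l + m^2 + m*(5*l - 3)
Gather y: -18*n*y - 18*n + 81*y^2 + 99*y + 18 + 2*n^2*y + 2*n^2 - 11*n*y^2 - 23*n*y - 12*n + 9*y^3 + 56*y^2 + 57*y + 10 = 2*n^2 - 30*n + 9*y^3 + y^2*(137 - 11*n) + y*(2*n^2 - 41*n + 156) + 28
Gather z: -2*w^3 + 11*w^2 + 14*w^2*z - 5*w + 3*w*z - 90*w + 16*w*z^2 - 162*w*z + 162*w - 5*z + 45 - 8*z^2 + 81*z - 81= -2*w^3 + 11*w^2 + 67*w + z^2*(16*w - 8) + z*(14*w^2 - 159*w + 76) - 36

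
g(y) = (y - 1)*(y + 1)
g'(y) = 2*y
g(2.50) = 5.25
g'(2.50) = 5.00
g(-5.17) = 25.73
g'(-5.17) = -10.34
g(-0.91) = -0.17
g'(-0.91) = -1.82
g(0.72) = -0.48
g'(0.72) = 1.44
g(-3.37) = 10.36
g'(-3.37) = -6.74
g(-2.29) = 4.24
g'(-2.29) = -4.58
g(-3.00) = 8.00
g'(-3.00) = -6.00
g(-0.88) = -0.23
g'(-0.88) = -1.76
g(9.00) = 80.00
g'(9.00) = 18.00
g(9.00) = 80.00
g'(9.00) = 18.00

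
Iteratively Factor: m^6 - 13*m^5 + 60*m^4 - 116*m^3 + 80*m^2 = (m)*(m^5 - 13*m^4 + 60*m^3 - 116*m^2 + 80*m) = m*(m - 5)*(m^4 - 8*m^3 + 20*m^2 - 16*m) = m*(m - 5)*(m - 2)*(m^3 - 6*m^2 + 8*m) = m*(m - 5)*(m - 4)*(m - 2)*(m^2 - 2*m) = m^2*(m - 5)*(m - 4)*(m - 2)*(m - 2)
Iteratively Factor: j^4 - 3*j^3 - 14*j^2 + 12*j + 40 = (j - 5)*(j^3 + 2*j^2 - 4*j - 8) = (j - 5)*(j + 2)*(j^2 - 4) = (j - 5)*(j + 2)^2*(j - 2)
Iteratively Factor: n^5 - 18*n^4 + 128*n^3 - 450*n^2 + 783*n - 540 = (n - 3)*(n^4 - 15*n^3 + 83*n^2 - 201*n + 180) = (n - 4)*(n - 3)*(n^3 - 11*n^2 + 39*n - 45) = (n - 4)*(n - 3)^2*(n^2 - 8*n + 15) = (n - 4)*(n - 3)^3*(n - 5)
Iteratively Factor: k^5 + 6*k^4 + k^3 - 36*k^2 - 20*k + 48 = (k - 2)*(k^4 + 8*k^3 + 17*k^2 - 2*k - 24) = (k - 2)*(k + 3)*(k^3 + 5*k^2 + 2*k - 8) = (k - 2)*(k + 3)*(k + 4)*(k^2 + k - 2) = (k - 2)*(k - 1)*(k + 3)*(k + 4)*(k + 2)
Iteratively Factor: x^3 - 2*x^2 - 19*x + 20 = (x - 1)*(x^2 - x - 20) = (x - 1)*(x + 4)*(x - 5)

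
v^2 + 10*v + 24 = (v + 4)*(v + 6)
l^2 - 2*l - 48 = (l - 8)*(l + 6)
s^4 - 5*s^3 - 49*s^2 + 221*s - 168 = (s - 8)*(s - 3)*(s - 1)*(s + 7)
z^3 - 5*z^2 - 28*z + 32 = (z - 8)*(z - 1)*(z + 4)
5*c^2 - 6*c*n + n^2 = (-5*c + n)*(-c + n)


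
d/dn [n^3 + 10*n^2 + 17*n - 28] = 3*n^2 + 20*n + 17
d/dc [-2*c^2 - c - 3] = -4*c - 1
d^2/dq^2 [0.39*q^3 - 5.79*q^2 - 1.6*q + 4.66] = 2.34*q - 11.58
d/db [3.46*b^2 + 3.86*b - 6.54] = 6.92*b + 3.86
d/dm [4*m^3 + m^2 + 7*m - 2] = 12*m^2 + 2*m + 7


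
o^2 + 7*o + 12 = (o + 3)*(o + 4)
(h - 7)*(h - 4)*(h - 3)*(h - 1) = h^4 - 15*h^3 + 75*h^2 - 145*h + 84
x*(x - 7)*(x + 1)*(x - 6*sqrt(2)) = x^4 - 6*sqrt(2)*x^3 - 6*x^3 - 7*x^2 + 36*sqrt(2)*x^2 + 42*sqrt(2)*x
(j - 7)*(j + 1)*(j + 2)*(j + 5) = j^4 + j^3 - 39*j^2 - 109*j - 70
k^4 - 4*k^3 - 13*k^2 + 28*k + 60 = (k - 5)*(k - 3)*(k + 2)^2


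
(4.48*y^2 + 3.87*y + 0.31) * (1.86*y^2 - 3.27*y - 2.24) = 8.3328*y^4 - 7.4514*y^3 - 22.1135*y^2 - 9.6825*y - 0.6944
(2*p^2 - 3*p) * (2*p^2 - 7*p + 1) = 4*p^4 - 20*p^3 + 23*p^2 - 3*p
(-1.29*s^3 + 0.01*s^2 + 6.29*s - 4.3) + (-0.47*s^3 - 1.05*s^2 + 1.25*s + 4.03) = -1.76*s^3 - 1.04*s^2 + 7.54*s - 0.27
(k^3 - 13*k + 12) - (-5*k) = k^3 - 8*k + 12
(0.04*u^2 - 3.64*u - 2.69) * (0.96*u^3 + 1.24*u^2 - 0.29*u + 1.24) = 0.0384*u^5 - 3.4448*u^4 - 7.1076*u^3 - 2.2304*u^2 - 3.7335*u - 3.3356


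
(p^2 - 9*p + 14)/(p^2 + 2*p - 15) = (p^2 - 9*p + 14)/(p^2 + 2*p - 15)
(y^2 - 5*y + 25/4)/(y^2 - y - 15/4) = (2*y - 5)/(2*y + 3)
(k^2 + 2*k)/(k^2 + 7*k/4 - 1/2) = 4*k/(4*k - 1)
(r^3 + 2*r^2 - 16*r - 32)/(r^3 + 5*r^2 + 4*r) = (r^2 - 2*r - 8)/(r*(r + 1))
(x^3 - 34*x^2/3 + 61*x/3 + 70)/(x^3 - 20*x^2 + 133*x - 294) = (x + 5/3)/(x - 7)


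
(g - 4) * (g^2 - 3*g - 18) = g^3 - 7*g^2 - 6*g + 72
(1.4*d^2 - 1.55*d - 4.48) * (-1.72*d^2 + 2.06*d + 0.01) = -2.408*d^4 + 5.55*d^3 + 4.5266*d^2 - 9.2443*d - 0.0448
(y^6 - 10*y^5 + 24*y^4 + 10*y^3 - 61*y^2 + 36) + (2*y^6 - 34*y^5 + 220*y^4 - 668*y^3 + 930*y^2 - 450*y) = 3*y^6 - 44*y^5 + 244*y^4 - 658*y^3 + 869*y^2 - 450*y + 36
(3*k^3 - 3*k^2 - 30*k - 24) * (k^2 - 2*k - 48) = 3*k^5 - 9*k^4 - 168*k^3 + 180*k^2 + 1488*k + 1152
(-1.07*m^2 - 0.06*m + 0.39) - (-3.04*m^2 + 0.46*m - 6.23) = 1.97*m^2 - 0.52*m + 6.62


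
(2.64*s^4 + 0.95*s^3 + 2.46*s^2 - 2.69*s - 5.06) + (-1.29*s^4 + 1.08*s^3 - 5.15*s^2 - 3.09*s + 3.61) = 1.35*s^4 + 2.03*s^3 - 2.69*s^2 - 5.78*s - 1.45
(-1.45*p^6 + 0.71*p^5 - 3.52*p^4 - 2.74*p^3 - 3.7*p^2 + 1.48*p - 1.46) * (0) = 0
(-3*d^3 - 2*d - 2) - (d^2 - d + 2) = -3*d^3 - d^2 - d - 4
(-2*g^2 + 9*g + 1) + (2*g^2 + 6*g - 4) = 15*g - 3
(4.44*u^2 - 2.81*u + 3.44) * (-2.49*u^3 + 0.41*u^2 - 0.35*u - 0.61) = -11.0556*u^5 + 8.8173*u^4 - 11.2717*u^3 - 0.3145*u^2 + 0.5101*u - 2.0984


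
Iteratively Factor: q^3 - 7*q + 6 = (q + 3)*(q^2 - 3*q + 2) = (q - 2)*(q + 3)*(q - 1)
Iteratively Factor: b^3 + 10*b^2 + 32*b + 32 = (b + 4)*(b^2 + 6*b + 8) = (b + 4)^2*(b + 2)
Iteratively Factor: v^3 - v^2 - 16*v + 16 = (v - 1)*(v^2 - 16) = (v - 1)*(v + 4)*(v - 4)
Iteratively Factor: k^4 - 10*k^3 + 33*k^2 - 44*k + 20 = (k - 5)*(k^3 - 5*k^2 + 8*k - 4) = (k - 5)*(k - 1)*(k^2 - 4*k + 4) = (k - 5)*(k - 2)*(k - 1)*(k - 2)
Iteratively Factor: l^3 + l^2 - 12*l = (l + 4)*(l^2 - 3*l) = (l - 3)*(l + 4)*(l)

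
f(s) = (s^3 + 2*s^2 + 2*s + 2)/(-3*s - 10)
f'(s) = (3*s^2 + 4*s + 2)/(-3*s - 10) + 3*(s^3 + 2*s^2 + 2*s + 2)/(-3*s - 10)^2 = 2*(-3*s^3 - 18*s^2 - 20*s - 7)/(9*s^2 + 60*s + 100)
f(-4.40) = -16.64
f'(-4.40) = -2.33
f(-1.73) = 0.14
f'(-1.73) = -0.93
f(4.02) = -4.87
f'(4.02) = -2.36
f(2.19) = -1.60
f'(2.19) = -1.23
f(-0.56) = -0.16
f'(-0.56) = -0.03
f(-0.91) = -0.15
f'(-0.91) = -0.05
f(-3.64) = -29.36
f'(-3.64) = -66.18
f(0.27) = -0.25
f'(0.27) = -0.24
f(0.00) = -0.20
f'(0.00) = -0.14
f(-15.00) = -84.37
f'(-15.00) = 10.40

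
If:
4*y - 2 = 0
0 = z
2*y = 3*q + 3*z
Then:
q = 1/3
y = 1/2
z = 0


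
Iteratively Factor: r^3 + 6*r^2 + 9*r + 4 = (r + 1)*(r^2 + 5*r + 4) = (r + 1)*(r + 4)*(r + 1)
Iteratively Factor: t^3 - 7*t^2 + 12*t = (t - 3)*(t^2 - 4*t) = (t - 4)*(t - 3)*(t)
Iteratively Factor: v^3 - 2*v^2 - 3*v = (v + 1)*(v^2 - 3*v) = (v - 3)*(v + 1)*(v)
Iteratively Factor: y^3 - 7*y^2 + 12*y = (y - 3)*(y^2 - 4*y) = y*(y - 3)*(y - 4)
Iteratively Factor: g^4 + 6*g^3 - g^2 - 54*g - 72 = (g + 3)*(g^3 + 3*g^2 - 10*g - 24) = (g - 3)*(g + 3)*(g^2 + 6*g + 8) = (g - 3)*(g + 3)*(g + 4)*(g + 2)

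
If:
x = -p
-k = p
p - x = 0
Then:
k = 0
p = 0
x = 0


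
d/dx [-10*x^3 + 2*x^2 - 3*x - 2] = -30*x^2 + 4*x - 3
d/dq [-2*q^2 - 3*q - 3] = -4*q - 3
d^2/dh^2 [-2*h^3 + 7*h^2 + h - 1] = 14 - 12*h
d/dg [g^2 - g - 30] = 2*g - 1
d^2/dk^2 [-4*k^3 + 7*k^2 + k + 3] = 14 - 24*k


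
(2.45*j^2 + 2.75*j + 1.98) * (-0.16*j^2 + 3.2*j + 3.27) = -0.392*j^4 + 7.4*j^3 + 16.4947*j^2 + 15.3285*j + 6.4746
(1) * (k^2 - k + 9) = k^2 - k + 9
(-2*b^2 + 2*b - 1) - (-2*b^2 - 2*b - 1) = 4*b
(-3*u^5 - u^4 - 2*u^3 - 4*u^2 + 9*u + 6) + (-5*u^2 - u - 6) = -3*u^5 - u^4 - 2*u^3 - 9*u^2 + 8*u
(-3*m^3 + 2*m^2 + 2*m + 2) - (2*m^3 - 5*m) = -5*m^3 + 2*m^2 + 7*m + 2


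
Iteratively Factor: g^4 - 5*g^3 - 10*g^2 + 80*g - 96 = (g + 4)*(g^3 - 9*g^2 + 26*g - 24) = (g - 3)*(g + 4)*(g^2 - 6*g + 8) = (g - 3)*(g - 2)*(g + 4)*(g - 4)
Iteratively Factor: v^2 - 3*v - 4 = (v - 4)*(v + 1)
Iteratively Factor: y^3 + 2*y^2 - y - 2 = (y + 1)*(y^2 + y - 2) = (y - 1)*(y + 1)*(y + 2)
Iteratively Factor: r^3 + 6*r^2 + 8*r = (r + 4)*(r^2 + 2*r) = (r + 2)*(r + 4)*(r)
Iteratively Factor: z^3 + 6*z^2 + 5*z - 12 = (z + 4)*(z^2 + 2*z - 3) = (z - 1)*(z + 4)*(z + 3)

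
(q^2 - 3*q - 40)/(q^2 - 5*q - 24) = (q + 5)/(q + 3)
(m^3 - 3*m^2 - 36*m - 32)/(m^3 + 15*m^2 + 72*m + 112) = (m^2 - 7*m - 8)/(m^2 + 11*m + 28)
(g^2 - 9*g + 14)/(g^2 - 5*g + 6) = (g - 7)/(g - 3)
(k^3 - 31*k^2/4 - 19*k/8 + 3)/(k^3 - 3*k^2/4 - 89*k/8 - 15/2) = (2*k^2 - 17*k + 8)/(2*k^2 - 3*k - 20)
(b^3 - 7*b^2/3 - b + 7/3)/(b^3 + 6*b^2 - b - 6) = (b - 7/3)/(b + 6)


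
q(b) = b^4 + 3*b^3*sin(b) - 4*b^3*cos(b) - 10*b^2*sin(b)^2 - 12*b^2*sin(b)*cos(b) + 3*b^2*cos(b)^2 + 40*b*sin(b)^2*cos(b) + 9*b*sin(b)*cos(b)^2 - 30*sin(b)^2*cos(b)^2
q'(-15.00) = 888.36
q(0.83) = 0.54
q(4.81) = -24.06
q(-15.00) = 45293.72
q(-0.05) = -0.05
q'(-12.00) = -18341.54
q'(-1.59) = -24.05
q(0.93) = 0.95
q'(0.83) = 5.42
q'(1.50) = -17.57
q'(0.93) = 2.46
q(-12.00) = 22733.70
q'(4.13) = -275.58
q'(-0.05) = 1.97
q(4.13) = -7.18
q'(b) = 4*b^3*sin(b) + 3*b^3*cos(b) + 4*b^3 + 12*b^2*sin(b)^2 - 26*b^2*sin(b)*cos(b) + 9*b^2*sin(b) - 12*b^2*cos(b)^2 - 12*b^2*cos(b) - 40*b*sin(b)^3 - 18*b*sin(b)^2*cos(b) - 20*b*sin(b)^2 + 80*b*sin(b)*cos(b)^2 - 24*b*sin(b)*cos(b) + 9*b*cos(b)^3 + 6*b*cos(b)^2 + 60*sin(b)^3*cos(b) + 40*sin(b)^2*cos(b) - 60*sin(b)*cos(b)^3 + 9*sin(b)*cos(b)^2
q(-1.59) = -6.50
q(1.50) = -5.91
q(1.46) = -5.17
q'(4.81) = 223.03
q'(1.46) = -19.49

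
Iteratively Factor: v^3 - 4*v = (v - 2)*(v^2 + 2*v) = (v - 2)*(v + 2)*(v)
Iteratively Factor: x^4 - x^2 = (x - 1)*(x^3 + x^2) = (x - 1)*(x + 1)*(x^2) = x*(x - 1)*(x + 1)*(x)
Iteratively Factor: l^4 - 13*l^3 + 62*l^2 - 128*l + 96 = (l - 4)*(l^3 - 9*l^2 + 26*l - 24) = (l - 4)*(l - 2)*(l^2 - 7*l + 12) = (l - 4)^2*(l - 2)*(l - 3)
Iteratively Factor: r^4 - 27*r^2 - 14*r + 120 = (r + 3)*(r^3 - 3*r^2 - 18*r + 40) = (r + 3)*(r + 4)*(r^2 - 7*r + 10) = (r - 2)*(r + 3)*(r + 4)*(r - 5)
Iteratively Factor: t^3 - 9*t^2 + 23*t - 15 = (t - 1)*(t^2 - 8*t + 15) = (t - 5)*(t - 1)*(t - 3)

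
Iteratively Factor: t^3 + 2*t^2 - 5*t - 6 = (t + 3)*(t^2 - t - 2) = (t + 1)*(t + 3)*(t - 2)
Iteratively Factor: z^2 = (z)*(z)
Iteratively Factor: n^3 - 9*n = (n - 3)*(n^2 + 3*n) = (n - 3)*(n + 3)*(n)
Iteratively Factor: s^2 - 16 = (s - 4)*(s + 4)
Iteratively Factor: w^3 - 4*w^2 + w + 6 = (w + 1)*(w^2 - 5*w + 6) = (w - 3)*(w + 1)*(w - 2)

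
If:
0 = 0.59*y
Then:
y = 0.00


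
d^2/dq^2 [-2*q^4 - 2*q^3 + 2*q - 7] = 12*q*(-2*q - 1)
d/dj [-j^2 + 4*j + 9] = 4 - 2*j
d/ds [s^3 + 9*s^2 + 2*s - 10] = 3*s^2 + 18*s + 2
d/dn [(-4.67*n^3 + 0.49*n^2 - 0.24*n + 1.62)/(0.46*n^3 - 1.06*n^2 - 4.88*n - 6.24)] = (4.7248*n^4 + 45.8*n^3 + 82.5412*n^2 - 2.6808*n + 9.4032)/(0.2116*n^6 - 0.9752*n^5 - 3.366*n^4 + 4.6048*n^3 + 37.0432*n^2 + 60.9024*n + 38.9376)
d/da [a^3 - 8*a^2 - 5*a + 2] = 3*a^2 - 16*a - 5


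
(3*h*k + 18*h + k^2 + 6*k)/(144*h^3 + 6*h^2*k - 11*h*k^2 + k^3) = (k + 6)/(48*h^2 - 14*h*k + k^2)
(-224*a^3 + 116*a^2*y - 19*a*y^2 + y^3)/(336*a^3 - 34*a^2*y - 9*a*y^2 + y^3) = (-4*a + y)/(6*a + y)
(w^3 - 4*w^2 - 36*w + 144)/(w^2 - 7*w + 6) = (w^2 + 2*w - 24)/(w - 1)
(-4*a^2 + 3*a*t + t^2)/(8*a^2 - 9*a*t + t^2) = (4*a + t)/(-8*a + t)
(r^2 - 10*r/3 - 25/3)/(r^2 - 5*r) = (r + 5/3)/r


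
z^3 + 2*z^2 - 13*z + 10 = (z - 2)*(z - 1)*(z + 5)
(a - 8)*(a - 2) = a^2 - 10*a + 16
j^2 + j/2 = j*(j + 1/2)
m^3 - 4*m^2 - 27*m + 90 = (m - 6)*(m - 3)*(m + 5)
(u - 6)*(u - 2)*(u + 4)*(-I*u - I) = -I*u^4 + 3*I*u^3 + 24*I*u^2 - 28*I*u - 48*I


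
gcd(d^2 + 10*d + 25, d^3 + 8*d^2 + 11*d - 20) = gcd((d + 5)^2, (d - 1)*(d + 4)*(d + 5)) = d + 5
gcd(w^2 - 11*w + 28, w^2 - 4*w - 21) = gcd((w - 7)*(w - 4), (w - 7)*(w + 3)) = w - 7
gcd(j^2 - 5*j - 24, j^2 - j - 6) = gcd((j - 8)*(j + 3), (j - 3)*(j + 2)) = 1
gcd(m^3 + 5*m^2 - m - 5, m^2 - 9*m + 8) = m - 1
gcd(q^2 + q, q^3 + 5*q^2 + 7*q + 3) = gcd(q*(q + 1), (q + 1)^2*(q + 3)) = q + 1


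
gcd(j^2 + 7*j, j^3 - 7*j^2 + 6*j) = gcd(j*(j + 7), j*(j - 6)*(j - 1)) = j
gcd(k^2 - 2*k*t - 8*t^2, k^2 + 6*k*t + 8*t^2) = k + 2*t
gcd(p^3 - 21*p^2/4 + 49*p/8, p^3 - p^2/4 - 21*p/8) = p^2 - 7*p/4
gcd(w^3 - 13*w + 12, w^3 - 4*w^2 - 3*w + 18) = w - 3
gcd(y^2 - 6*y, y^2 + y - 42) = y - 6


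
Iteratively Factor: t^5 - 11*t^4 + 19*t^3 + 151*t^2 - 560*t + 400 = (t - 1)*(t^4 - 10*t^3 + 9*t^2 + 160*t - 400) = (t - 4)*(t - 1)*(t^3 - 6*t^2 - 15*t + 100) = (t - 4)*(t - 1)*(t + 4)*(t^2 - 10*t + 25) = (t - 5)*(t - 4)*(t - 1)*(t + 4)*(t - 5)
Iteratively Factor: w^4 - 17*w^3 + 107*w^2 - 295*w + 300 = (w - 5)*(w^3 - 12*w^2 + 47*w - 60) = (w - 5)*(w - 3)*(w^2 - 9*w + 20) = (w - 5)*(w - 4)*(w - 3)*(w - 5)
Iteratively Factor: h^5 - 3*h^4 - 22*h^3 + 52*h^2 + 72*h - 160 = (h - 2)*(h^4 - h^3 - 24*h^2 + 4*h + 80) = (h - 2)^2*(h^3 + h^2 - 22*h - 40) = (h - 5)*(h - 2)^2*(h^2 + 6*h + 8) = (h - 5)*(h - 2)^2*(h + 2)*(h + 4)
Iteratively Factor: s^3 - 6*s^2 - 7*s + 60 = (s - 4)*(s^2 - 2*s - 15) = (s - 5)*(s - 4)*(s + 3)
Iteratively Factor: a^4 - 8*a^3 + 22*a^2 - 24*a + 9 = (a - 3)*(a^3 - 5*a^2 + 7*a - 3) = (a - 3)*(a - 1)*(a^2 - 4*a + 3) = (a - 3)*(a - 1)^2*(a - 3)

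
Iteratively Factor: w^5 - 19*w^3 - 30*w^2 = (w + 2)*(w^4 - 2*w^3 - 15*w^2) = (w + 2)*(w + 3)*(w^3 - 5*w^2) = w*(w + 2)*(w + 3)*(w^2 - 5*w) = w*(w - 5)*(w + 2)*(w + 3)*(w)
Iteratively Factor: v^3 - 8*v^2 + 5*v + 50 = (v + 2)*(v^2 - 10*v + 25) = (v - 5)*(v + 2)*(v - 5)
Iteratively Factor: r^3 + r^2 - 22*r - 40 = (r + 4)*(r^2 - 3*r - 10) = (r + 2)*(r + 4)*(r - 5)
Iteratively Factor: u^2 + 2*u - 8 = (u + 4)*(u - 2)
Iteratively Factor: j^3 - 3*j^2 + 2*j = (j - 1)*(j^2 - 2*j) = (j - 2)*(j - 1)*(j)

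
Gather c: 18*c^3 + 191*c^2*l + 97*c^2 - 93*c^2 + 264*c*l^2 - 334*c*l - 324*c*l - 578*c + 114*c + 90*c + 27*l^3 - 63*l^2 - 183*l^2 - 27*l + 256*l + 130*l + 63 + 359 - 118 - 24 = 18*c^3 + c^2*(191*l + 4) + c*(264*l^2 - 658*l - 374) + 27*l^3 - 246*l^2 + 359*l + 280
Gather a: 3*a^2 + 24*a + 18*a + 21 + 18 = 3*a^2 + 42*a + 39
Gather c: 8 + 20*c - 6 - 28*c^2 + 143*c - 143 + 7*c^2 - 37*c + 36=-21*c^2 + 126*c - 105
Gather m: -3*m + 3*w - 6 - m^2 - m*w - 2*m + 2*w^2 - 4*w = -m^2 + m*(-w - 5) + 2*w^2 - w - 6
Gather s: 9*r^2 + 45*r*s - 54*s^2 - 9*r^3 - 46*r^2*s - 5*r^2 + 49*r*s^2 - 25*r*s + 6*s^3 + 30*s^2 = -9*r^3 + 4*r^2 + 6*s^3 + s^2*(49*r - 24) + s*(-46*r^2 + 20*r)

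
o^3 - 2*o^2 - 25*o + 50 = (o - 5)*(o - 2)*(o + 5)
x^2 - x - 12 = (x - 4)*(x + 3)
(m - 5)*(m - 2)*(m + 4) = m^3 - 3*m^2 - 18*m + 40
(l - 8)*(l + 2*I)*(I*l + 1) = I*l^3 - l^2 - 8*I*l^2 + 8*l + 2*I*l - 16*I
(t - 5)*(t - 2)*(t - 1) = t^3 - 8*t^2 + 17*t - 10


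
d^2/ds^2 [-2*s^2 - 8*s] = -4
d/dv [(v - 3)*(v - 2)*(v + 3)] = 3*v^2 - 4*v - 9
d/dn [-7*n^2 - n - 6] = -14*n - 1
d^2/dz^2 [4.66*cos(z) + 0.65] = -4.66*cos(z)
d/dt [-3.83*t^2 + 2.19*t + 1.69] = 2.19 - 7.66*t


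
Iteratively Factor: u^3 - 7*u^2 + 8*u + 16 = (u - 4)*(u^2 - 3*u - 4) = (u - 4)^2*(u + 1)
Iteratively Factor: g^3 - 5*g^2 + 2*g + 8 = (g - 2)*(g^2 - 3*g - 4) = (g - 2)*(g + 1)*(g - 4)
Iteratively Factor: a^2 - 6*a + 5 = (a - 5)*(a - 1)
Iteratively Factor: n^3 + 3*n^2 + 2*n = (n)*(n^2 + 3*n + 2) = n*(n + 1)*(n + 2)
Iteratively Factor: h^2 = (h)*(h)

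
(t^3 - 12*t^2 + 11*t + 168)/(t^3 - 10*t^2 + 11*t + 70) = (t^2 - 5*t - 24)/(t^2 - 3*t - 10)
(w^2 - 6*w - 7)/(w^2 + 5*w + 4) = (w - 7)/(w + 4)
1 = 1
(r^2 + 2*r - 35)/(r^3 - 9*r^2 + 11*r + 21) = (r^2 + 2*r - 35)/(r^3 - 9*r^2 + 11*r + 21)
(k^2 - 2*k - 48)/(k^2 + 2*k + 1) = (k^2 - 2*k - 48)/(k^2 + 2*k + 1)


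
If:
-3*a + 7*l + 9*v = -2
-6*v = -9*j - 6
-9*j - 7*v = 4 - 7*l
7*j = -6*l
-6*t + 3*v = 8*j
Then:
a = 737/249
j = -33/83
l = 77/166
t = 243/332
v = 67/166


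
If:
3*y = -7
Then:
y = -7/3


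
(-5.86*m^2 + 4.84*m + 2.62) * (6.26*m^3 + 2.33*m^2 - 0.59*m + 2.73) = -36.6836*m^5 + 16.6446*m^4 + 31.1358*m^3 - 12.7488*m^2 + 11.6674*m + 7.1526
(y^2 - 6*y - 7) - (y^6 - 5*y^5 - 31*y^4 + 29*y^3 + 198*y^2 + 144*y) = -y^6 + 5*y^5 + 31*y^4 - 29*y^3 - 197*y^2 - 150*y - 7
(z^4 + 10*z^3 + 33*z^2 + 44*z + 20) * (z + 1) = z^5 + 11*z^4 + 43*z^3 + 77*z^2 + 64*z + 20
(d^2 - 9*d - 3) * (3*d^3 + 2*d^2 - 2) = 3*d^5 - 25*d^4 - 27*d^3 - 8*d^2 + 18*d + 6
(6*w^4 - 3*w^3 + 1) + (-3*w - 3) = 6*w^4 - 3*w^3 - 3*w - 2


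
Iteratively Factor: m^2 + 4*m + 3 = (m + 1)*(m + 3)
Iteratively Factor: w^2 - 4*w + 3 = (w - 1)*(w - 3)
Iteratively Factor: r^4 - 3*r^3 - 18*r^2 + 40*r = (r - 2)*(r^3 - r^2 - 20*r) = r*(r - 2)*(r^2 - r - 20) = r*(r - 5)*(r - 2)*(r + 4)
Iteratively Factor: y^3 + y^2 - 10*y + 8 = (y - 1)*(y^2 + 2*y - 8) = (y - 2)*(y - 1)*(y + 4)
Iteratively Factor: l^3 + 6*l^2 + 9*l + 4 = (l + 1)*(l^2 + 5*l + 4) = (l + 1)^2*(l + 4)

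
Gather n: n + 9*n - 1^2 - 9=10*n - 10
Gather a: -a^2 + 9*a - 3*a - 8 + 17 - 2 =-a^2 + 6*a + 7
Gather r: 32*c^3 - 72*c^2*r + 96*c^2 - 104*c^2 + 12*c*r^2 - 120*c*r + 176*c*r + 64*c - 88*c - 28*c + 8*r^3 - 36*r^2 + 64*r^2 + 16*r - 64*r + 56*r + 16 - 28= 32*c^3 - 8*c^2 - 52*c + 8*r^3 + r^2*(12*c + 28) + r*(-72*c^2 + 56*c + 8) - 12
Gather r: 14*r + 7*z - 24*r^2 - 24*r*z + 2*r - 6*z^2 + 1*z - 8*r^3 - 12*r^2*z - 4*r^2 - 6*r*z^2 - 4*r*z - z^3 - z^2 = -8*r^3 + r^2*(-12*z - 28) + r*(-6*z^2 - 28*z + 16) - z^3 - 7*z^2 + 8*z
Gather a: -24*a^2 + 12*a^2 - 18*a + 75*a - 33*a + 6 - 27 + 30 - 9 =-12*a^2 + 24*a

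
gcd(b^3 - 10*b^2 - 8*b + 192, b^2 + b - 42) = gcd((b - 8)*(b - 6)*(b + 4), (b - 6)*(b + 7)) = b - 6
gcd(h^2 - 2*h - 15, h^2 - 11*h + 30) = h - 5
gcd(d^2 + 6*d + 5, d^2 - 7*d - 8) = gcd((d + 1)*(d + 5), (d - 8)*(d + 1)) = d + 1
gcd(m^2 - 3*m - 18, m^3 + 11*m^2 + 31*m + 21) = m + 3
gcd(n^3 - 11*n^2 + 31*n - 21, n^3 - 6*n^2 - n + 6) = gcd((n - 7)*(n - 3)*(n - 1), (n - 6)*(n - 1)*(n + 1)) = n - 1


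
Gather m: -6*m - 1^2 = -6*m - 1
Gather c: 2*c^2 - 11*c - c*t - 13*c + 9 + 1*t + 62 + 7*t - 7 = 2*c^2 + c*(-t - 24) + 8*t + 64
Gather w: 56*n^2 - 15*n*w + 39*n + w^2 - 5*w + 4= 56*n^2 + 39*n + w^2 + w*(-15*n - 5) + 4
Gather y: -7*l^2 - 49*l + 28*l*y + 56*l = -7*l^2 + 28*l*y + 7*l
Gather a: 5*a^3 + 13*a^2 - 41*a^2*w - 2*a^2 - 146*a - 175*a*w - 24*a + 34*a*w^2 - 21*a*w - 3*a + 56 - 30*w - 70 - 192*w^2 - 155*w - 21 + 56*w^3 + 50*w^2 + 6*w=5*a^3 + a^2*(11 - 41*w) + a*(34*w^2 - 196*w - 173) + 56*w^3 - 142*w^2 - 179*w - 35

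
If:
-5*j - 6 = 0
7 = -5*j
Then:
No Solution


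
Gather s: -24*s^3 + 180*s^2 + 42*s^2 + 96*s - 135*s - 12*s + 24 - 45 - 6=-24*s^3 + 222*s^2 - 51*s - 27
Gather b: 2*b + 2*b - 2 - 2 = 4*b - 4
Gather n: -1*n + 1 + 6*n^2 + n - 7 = 6*n^2 - 6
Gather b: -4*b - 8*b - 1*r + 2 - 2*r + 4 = -12*b - 3*r + 6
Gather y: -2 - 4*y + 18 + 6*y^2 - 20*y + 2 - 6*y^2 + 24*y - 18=0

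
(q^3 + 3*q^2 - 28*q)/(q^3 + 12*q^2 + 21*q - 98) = q*(q - 4)/(q^2 + 5*q - 14)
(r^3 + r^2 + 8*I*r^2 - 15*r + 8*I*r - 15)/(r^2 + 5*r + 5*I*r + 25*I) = (r^2 + r*(1 + 3*I) + 3*I)/(r + 5)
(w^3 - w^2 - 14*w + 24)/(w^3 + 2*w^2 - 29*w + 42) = (w + 4)/(w + 7)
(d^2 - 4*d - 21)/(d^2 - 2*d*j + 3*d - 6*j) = (d - 7)/(d - 2*j)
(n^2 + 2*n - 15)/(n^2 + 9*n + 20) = (n - 3)/(n + 4)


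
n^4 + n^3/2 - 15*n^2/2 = n^2*(n - 5/2)*(n + 3)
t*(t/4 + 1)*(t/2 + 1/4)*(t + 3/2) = t^4/8 + 3*t^3/4 + 35*t^2/32 + 3*t/8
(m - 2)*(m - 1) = m^2 - 3*m + 2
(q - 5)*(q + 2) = q^2 - 3*q - 10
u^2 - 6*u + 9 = (u - 3)^2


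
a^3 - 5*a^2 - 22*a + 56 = (a - 7)*(a - 2)*(a + 4)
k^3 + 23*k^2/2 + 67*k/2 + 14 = (k + 1/2)*(k + 4)*(k + 7)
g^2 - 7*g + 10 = (g - 5)*(g - 2)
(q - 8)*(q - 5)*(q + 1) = q^3 - 12*q^2 + 27*q + 40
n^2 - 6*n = n*(n - 6)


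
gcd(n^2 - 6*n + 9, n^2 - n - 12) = 1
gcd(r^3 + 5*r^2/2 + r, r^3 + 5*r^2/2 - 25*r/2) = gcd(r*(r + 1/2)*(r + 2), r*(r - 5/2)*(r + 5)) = r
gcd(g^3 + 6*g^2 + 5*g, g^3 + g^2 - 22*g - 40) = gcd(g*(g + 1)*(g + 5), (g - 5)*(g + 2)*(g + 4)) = 1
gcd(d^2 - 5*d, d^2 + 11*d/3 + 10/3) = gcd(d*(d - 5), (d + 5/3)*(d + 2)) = 1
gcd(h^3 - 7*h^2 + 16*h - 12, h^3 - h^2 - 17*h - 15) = 1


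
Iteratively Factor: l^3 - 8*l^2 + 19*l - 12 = (l - 4)*(l^2 - 4*l + 3) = (l - 4)*(l - 1)*(l - 3)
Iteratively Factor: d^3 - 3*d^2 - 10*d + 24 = (d + 3)*(d^2 - 6*d + 8) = (d - 2)*(d + 3)*(d - 4)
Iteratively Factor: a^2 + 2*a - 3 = (a + 3)*(a - 1)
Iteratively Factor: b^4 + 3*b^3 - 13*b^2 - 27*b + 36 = (b + 4)*(b^3 - b^2 - 9*b + 9) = (b - 1)*(b + 4)*(b^2 - 9) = (b - 1)*(b + 3)*(b + 4)*(b - 3)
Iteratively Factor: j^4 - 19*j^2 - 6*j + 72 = (j - 4)*(j^3 + 4*j^2 - 3*j - 18) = (j - 4)*(j + 3)*(j^2 + j - 6) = (j - 4)*(j - 2)*(j + 3)*(j + 3)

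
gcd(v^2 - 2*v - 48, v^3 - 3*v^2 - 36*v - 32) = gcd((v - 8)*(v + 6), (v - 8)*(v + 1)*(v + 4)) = v - 8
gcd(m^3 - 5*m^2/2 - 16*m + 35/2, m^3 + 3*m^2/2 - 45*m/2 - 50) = m - 5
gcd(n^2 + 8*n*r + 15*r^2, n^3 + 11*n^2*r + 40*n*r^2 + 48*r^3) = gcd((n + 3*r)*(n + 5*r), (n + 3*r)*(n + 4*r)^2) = n + 3*r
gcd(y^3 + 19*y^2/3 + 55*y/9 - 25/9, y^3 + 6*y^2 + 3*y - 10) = y + 5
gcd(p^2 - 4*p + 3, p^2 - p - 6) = p - 3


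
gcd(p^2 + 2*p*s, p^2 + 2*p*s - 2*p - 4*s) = p + 2*s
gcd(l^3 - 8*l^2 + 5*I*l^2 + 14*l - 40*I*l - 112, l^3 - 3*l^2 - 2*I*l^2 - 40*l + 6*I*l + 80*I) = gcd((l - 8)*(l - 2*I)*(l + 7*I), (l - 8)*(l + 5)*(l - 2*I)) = l^2 + l*(-8 - 2*I) + 16*I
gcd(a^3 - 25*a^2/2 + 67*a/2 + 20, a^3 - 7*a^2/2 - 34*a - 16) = a^2 - 15*a/2 - 4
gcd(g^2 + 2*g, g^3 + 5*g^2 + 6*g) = g^2 + 2*g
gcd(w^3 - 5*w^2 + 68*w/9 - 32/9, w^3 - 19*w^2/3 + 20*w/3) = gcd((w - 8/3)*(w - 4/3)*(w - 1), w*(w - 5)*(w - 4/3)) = w - 4/3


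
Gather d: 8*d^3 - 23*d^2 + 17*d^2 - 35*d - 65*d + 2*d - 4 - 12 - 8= 8*d^3 - 6*d^2 - 98*d - 24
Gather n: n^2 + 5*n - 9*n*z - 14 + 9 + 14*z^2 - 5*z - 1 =n^2 + n*(5 - 9*z) + 14*z^2 - 5*z - 6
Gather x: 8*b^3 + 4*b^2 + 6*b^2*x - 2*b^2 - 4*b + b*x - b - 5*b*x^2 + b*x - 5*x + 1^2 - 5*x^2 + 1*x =8*b^3 + 2*b^2 - 5*b + x^2*(-5*b - 5) + x*(6*b^2 + 2*b - 4) + 1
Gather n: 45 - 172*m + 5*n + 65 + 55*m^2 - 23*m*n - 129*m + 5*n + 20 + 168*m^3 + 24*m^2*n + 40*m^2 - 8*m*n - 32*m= 168*m^3 + 95*m^2 - 333*m + n*(24*m^2 - 31*m + 10) + 130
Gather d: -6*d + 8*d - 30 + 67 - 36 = 2*d + 1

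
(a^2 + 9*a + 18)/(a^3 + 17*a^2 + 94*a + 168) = (a + 3)/(a^2 + 11*a + 28)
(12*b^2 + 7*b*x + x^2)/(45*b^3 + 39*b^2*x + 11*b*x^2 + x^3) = (4*b + x)/(15*b^2 + 8*b*x + x^2)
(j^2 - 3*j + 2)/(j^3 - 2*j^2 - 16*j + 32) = (j - 1)/(j^2 - 16)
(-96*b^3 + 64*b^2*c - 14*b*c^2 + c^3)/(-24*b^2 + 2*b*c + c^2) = (24*b^2 - 10*b*c + c^2)/(6*b + c)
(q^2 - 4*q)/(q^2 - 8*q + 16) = q/(q - 4)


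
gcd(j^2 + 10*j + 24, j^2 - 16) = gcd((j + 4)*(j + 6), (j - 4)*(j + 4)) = j + 4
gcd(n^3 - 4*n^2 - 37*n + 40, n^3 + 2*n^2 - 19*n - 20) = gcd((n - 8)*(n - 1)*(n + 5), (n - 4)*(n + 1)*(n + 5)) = n + 5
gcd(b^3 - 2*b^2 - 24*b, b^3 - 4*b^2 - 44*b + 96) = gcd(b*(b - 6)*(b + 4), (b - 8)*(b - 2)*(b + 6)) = 1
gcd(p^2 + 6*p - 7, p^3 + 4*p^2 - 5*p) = p - 1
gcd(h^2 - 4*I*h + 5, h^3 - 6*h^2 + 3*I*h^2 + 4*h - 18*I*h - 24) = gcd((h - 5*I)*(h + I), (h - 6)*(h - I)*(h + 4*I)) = 1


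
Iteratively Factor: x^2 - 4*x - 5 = (x + 1)*(x - 5)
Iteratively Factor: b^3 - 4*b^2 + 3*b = (b - 1)*(b^2 - 3*b) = b*(b - 1)*(b - 3)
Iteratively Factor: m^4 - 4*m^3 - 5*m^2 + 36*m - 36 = (m - 3)*(m^3 - m^2 - 8*m + 12) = (m - 3)*(m - 2)*(m^2 + m - 6) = (m - 3)*(m - 2)^2*(m + 3)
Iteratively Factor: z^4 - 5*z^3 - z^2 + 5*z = (z)*(z^3 - 5*z^2 - z + 5) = z*(z - 1)*(z^2 - 4*z - 5) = z*(z - 1)*(z + 1)*(z - 5)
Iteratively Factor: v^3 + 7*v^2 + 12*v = (v)*(v^2 + 7*v + 12) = v*(v + 4)*(v + 3)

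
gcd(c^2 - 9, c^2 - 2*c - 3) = c - 3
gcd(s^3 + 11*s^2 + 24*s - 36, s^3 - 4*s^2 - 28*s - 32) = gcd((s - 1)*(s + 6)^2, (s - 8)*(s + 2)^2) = 1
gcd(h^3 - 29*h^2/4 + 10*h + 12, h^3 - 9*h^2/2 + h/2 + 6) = h - 4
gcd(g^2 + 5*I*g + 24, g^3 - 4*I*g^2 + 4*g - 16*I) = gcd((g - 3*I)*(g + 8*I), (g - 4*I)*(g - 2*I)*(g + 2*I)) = 1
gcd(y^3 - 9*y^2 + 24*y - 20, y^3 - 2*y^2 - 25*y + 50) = y^2 - 7*y + 10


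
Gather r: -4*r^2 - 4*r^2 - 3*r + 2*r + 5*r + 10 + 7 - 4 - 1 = -8*r^2 + 4*r + 12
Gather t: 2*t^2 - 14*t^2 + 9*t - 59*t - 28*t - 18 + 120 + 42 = -12*t^2 - 78*t + 144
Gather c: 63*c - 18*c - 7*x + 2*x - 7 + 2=45*c - 5*x - 5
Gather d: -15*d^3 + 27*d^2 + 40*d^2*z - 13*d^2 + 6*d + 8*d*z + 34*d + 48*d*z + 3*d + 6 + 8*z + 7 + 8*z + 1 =-15*d^3 + d^2*(40*z + 14) + d*(56*z + 43) + 16*z + 14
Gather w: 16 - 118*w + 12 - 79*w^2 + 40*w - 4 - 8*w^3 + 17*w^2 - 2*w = -8*w^3 - 62*w^2 - 80*w + 24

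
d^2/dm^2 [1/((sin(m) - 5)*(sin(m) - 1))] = (sin(m) + sin(3*m) - 7*cos(2*m) - 55)/((sin(m) - 5)^3*(sin(m) - 1)^2)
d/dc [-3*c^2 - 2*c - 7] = -6*c - 2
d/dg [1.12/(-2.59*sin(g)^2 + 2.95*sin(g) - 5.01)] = (5.8016*sin(g) - 3.304)*cos(g)/(2.59*sin(g)^2 - 2.95*sin(g) + 5.01)^2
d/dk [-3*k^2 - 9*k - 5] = -6*k - 9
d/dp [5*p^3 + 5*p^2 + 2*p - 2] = 15*p^2 + 10*p + 2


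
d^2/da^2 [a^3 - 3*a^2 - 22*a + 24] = 6*a - 6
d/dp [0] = 0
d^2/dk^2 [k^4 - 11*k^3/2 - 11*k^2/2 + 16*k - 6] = 12*k^2 - 33*k - 11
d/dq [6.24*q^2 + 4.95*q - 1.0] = 12.48*q + 4.95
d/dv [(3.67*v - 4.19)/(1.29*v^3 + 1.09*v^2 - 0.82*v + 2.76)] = (-9.4686*v^3 + 12.215*v^2 + 9.1342*v + 6.6934)/(1.6641*v^6 + 2.8122*v^5 - 0.9275*v^4 + 5.3332*v^3 + 6.6892*v^2 - 4.5264*v + 7.6176)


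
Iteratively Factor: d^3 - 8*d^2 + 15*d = (d - 3)*(d^2 - 5*d) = (d - 5)*(d - 3)*(d)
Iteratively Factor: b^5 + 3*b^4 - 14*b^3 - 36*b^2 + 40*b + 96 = (b + 2)*(b^4 + b^3 - 16*b^2 - 4*b + 48) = (b - 3)*(b + 2)*(b^3 + 4*b^2 - 4*b - 16) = (b - 3)*(b + 2)^2*(b^2 + 2*b - 8) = (b - 3)*(b - 2)*(b + 2)^2*(b + 4)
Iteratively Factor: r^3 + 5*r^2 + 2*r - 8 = (r + 2)*(r^2 + 3*r - 4) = (r + 2)*(r + 4)*(r - 1)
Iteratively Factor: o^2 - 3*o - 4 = (o - 4)*(o + 1)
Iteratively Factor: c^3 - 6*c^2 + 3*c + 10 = (c - 2)*(c^2 - 4*c - 5) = (c - 5)*(c - 2)*(c + 1)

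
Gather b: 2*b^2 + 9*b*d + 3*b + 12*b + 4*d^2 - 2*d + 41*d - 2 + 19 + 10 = 2*b^2 + b*(9*d + 15) + 4*d^2 + 39*d + 27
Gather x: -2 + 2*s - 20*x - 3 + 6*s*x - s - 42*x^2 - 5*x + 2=s - 42*x^2 + x*(6*s - 25) - 3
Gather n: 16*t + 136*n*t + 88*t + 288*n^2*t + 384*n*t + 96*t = 288*n^2*t + 520*n*t + 200*t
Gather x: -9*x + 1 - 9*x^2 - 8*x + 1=-9*x^2 - 17*x + 2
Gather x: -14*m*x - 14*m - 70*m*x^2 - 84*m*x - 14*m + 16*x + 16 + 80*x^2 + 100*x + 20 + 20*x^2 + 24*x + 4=-28*m + x^2*(100 - 70*m) + x*(140 - 98*m) + 40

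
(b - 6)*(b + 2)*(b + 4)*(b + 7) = b^4 + 7*b^3 - 28*b^2 - 244*b - 336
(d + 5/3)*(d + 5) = d^2 + 20*d/3 + 25/3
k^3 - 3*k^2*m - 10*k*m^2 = k*(k - 5*m)*(k + 2*m)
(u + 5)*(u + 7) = u^2 + 12*u + 35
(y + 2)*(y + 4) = y^2 + 6*y + 8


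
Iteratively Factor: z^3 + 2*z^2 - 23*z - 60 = (z + 4)*(z^2 - 2*z - 15) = (z + 3)*(z + 4)*(z - 5)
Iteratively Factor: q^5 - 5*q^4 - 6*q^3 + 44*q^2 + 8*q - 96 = (q + 2)*(q^4 - 7*q^3 + 8*q^2 + 28*q - 48) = (q - 4)*(q + 2)*(q^3 - 3*q^2 - 4*q + 12) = (q - 4)*(q - 3)*(q + 2)*(q^2 - 4) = (q - 4)*(q - 3)*(q + 2)^2*(q - 2)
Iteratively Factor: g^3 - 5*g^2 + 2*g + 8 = (g - 2)*(g^2 - 3*g - 4) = (g - 2)*(g + 1)*(g - 4)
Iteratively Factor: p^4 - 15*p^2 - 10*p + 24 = (p + 2)*(p^3 - 2*p^2 - 11*p + 12) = (p - 4)*(p + 2)*(p^2 + 2*p - 3) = (p - 4)*(p + 2)*(p + 3)*(p - 1)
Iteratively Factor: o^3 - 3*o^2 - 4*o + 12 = (o - 3)*(o^2 - 4) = (o - 3)*(o - 2)*(o + 2)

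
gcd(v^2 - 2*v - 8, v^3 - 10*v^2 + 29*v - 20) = v - 4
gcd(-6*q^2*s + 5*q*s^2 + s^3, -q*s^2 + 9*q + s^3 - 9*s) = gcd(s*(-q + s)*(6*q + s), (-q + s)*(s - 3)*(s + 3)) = q - s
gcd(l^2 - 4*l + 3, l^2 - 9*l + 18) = l - 3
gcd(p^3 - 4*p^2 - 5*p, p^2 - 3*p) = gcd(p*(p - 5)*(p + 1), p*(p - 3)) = p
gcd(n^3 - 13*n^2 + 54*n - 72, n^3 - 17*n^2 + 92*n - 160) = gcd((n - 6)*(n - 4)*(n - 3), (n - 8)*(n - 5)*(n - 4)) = n - 4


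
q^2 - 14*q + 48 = (q - 8)*(q - 6)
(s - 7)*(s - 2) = s^2 - 9*s + 14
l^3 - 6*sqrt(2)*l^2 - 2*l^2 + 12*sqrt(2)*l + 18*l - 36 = (l - 2)*(l - 3*sqrt(2))^2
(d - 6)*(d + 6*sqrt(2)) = d^2 - 6*d + 6*sqrt(2)*d - 36*sqrt(2)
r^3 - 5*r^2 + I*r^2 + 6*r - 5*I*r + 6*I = (r - 3)*(r - 2)*(r + I)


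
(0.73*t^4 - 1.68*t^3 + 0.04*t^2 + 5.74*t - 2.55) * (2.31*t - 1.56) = 1.6863*t^5 - 5.0196*t^4 + 2.7132*t^3 + 13.197*t^2 - 14.8449*t + 3.978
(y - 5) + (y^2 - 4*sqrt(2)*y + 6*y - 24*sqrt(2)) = y^2 - 4*sqrt(2)*y + 7*y - 24*sqrt(2) - 5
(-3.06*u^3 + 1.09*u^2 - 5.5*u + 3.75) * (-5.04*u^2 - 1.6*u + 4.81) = 15.4224*u^5 - 0.5976*u^4 + 11.2574*u^3 - 4.8571*u^2 - 32.455*u + 18.0375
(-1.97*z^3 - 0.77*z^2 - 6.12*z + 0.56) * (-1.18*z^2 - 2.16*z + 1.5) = 2.3246*z^5 + 5.1638*z^4 + 5.9298*z^3 + 11.4034*z^2 - 10.3896*z + 0.84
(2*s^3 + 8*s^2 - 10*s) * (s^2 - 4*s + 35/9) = 2*s^5 - 308*s^3/9 + 640*s^2/9 - 350*s/9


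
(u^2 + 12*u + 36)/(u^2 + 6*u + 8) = (u^2 + 12*u + 36)/(u^2 + 6*u + 8)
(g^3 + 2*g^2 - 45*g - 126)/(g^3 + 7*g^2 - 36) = (g - 7)/(g - 2)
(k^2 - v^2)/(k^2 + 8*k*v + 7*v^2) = (k - v)/(k + 7*v)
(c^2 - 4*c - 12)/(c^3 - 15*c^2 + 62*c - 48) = (c + 2)/(c^2 - 9*c + 8)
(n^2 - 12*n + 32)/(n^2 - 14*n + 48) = (n - 4)/(n - 6)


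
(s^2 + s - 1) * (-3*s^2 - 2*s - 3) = -3*s^4 - 5*s^3 - 2*s^2 - s + 3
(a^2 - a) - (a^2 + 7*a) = -8*a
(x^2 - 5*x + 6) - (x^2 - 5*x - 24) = 30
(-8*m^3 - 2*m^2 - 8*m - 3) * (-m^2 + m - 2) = 8*m^5 - 6*m^4 + 22*m^3 - m^2 + 13*m + 6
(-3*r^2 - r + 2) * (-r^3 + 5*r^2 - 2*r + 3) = 3*r^5 - 14*r^4 - r^3 + 3*r^2 - 7*r + 6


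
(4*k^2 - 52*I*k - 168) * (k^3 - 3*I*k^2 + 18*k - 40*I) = 4*k^5 - 64*I*k^4 - 252*k^3 - 592*I*k^2 - 5104*k + 6720*I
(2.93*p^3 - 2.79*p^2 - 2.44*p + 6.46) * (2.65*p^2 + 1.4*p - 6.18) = 7.7645*p^5 - 3.2915*p^4 - 28.4794*p^3 + 30.9452*p^2 + 24.1232*p - 39.9228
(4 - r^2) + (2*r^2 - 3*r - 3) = r^2 - 3*r + 1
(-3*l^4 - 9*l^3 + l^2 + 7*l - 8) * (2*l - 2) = -6*l^5 - 12*l^4 + 20*l^3 + 12*l^2 - 30*l + 16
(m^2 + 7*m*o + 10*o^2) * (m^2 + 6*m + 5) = m^4 + 7*m^3*o + 6*m^3 + 10*m^2*o^2 + 42*m^2*o + 5*m^2 + 60*m*o^2 + 35*m*o + 50*o^2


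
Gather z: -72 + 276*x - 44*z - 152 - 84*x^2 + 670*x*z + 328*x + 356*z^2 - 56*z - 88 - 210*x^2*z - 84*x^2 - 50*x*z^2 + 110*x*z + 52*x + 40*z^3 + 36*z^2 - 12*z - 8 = -168*x^2 + 656*x + 40*z^3 + z^2*(392 - 50*x) + z*(-210*x^2 + 780*x - 112) - 320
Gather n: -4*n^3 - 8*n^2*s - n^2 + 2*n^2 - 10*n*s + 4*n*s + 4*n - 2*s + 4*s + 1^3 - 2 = -4*n^3 + n^2*(1 - 8*s) + n*(4 - 6*s) + 2*s - 1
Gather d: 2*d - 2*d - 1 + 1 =0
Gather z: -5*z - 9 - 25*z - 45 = -30*z - 54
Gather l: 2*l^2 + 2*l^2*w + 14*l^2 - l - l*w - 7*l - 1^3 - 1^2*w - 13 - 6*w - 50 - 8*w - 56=l^2*(2*w + 16) + l*(-w - 8) - 15*w - 120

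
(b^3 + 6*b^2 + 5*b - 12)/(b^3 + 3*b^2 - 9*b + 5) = (b^2 + 7*b + 12)/(b^2 + 4*b - 5)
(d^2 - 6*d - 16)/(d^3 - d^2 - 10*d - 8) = (d - 8)/(d^2 - 3*d - 4)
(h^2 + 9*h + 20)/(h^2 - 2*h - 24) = (h + 5)/(h - 6)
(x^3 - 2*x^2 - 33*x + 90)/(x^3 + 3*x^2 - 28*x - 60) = (x - 3)/(x + 2)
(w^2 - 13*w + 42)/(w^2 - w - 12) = (-w^2 + 13*w - 42)/(-w^2 + w + 12)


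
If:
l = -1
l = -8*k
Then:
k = 1/8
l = -1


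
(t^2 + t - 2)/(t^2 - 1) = (t + 2)/(t + 1)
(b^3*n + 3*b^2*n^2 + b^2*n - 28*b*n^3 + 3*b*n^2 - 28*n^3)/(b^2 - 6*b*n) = n*(b^3 + 3*b^2*n + b^2 - 28*b*n^2 + 3*b*n - 28*n^2)/(b*(b - 6*n))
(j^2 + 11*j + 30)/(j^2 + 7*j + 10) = (j + 6)/(j + 2)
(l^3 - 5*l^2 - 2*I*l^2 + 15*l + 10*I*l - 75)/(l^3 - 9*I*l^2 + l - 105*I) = (l - 5)/(l - 7*I)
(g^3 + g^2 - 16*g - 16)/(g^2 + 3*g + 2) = (g^2 - 16)/(g + 2)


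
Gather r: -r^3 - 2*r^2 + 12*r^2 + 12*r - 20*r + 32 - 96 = -r^3 + 10*r^2 - 8*r - 64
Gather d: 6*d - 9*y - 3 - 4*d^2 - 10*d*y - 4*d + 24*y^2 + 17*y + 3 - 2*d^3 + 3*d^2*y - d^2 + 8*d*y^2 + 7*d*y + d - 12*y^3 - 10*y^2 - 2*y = -2*d^3 + d^2*(3*y - 5) + d*(8*y^2 - 3*y + 3) - 12*y^3 + 14*y^2 + 6*y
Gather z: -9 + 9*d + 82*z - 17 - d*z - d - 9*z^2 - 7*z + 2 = 8*d - 9*z^2 + z*(75 - d) - 24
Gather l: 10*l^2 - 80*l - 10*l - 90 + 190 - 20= 10*l^2 - 90*l + 80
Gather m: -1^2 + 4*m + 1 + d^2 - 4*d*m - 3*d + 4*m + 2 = d^2 - 3*d + m*(8 - 4*d) + 2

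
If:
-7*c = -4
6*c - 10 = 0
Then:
No Solution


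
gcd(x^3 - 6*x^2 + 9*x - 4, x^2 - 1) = x - 1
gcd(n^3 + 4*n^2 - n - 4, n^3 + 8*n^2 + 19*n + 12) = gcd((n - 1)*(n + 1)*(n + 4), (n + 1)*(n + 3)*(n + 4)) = n^2 + 5*n + 4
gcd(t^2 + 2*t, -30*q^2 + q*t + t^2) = 1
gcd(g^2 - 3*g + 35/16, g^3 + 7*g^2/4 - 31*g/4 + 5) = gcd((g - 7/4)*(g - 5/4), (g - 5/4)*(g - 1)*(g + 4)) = g - 5/4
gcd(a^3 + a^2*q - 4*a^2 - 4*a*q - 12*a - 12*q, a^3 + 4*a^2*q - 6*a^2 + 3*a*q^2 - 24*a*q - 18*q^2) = a^2 + a*q - 6*a - 6*q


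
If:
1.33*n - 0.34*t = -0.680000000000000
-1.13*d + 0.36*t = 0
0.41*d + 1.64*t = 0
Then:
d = 0.00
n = -0.51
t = 0.00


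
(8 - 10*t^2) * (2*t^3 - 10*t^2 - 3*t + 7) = -20*t^5 + 100*t^4 + 46*t^3 - 150*t^2 - 24*t + 56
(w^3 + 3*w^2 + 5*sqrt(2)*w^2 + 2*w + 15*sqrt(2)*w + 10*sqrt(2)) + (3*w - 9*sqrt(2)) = w^3 + 3*w^2 + 5*sqrt(2)*w^2 + 5*w + 15*sqrt(2)*w + sqrt(2)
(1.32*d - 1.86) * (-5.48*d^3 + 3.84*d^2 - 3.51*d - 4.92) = -7.2336*d^4 + 15.2616*d^3 - 11.7756*d^2 + 0.0341999999999993*d + 9.1512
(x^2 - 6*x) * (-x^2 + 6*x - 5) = -x^4 + 12*x^3 - 41*x^2 + 30*x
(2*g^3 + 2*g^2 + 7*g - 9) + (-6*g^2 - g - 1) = 2*g^3 - 4*g^2 + 6*g - 10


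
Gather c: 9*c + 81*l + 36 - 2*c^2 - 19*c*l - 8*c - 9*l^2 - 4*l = -2*c^2 + c*(1 - 19*l) - 9*l^2 + 77*l + 36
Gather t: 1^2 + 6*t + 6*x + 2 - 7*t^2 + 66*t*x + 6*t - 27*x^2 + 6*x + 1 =-7*t^2 + t*(66*x + 12) - 27*x^2 + 12*x + 4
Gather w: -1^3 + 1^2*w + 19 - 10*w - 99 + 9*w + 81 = 0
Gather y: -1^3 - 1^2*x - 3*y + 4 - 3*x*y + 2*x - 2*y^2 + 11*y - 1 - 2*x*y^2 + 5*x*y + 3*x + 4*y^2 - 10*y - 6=4*x + y^2*(2 - 2*x) + y*(2*x - 2) - 4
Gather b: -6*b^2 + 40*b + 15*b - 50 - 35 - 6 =-6*b^2 + 55*b - 91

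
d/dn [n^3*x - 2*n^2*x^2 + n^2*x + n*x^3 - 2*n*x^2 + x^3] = x*(3*n^2 - 4*n*x + 2*n + x^2 - 2*x)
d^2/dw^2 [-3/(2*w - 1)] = -24/(2*w - 1)^3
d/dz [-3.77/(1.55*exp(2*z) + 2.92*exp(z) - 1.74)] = (11.687*exp(z) + 11.0084)*exp(z)/(1.55*exp(2*z) + 2.92*exp(z) - 1.74)^2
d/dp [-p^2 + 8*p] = 8 - 2*p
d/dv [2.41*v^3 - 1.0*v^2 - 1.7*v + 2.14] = 7.23*v^2 - 2.0*v - 1.7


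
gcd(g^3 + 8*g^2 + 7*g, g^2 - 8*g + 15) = 1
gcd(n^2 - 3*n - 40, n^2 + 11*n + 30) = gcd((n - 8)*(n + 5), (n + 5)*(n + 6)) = n + 5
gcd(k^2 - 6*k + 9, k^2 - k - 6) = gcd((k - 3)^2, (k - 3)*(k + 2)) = k - 3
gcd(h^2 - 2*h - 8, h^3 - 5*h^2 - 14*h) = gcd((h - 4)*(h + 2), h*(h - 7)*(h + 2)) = h + 2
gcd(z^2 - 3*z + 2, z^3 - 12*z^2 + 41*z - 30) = z - 1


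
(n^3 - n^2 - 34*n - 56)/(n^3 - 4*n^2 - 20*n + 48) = (n^2 - 5*n - 14)/(n^2 - 8*n + 12)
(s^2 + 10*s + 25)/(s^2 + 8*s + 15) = (s + 5)/(s + 3)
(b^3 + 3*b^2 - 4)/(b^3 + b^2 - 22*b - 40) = (b^2 + b - 2)/(b^2 - b - 20)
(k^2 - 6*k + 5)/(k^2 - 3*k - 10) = (k - 1)/(k + 2)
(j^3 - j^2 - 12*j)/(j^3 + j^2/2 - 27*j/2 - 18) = 2*j/(2*j + 3)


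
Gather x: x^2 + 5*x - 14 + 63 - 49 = x^2 + 5*x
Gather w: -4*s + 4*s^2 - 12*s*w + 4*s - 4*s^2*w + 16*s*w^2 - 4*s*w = 4*s^2 + 16*s*w^2 + w*(-4*s^2 - 16*s)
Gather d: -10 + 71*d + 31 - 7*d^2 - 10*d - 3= -7*d^2 + 61*d + 18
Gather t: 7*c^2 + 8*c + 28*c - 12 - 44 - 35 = 7*c^2 + 36*c - 91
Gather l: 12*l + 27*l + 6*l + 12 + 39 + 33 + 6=45*l + 90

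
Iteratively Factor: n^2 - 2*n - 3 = (n - 3)*(n + 1)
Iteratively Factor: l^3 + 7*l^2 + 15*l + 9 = (l + 3)*(l^2 + 4*l + 3) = (l + 3)^2*(l + 1)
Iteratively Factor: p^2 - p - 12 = (p + 3)*(p - 4)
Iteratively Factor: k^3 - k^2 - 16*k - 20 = (k + 2)*(k^2 - 3*k - 10) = (k + 2)^2*(k - 5)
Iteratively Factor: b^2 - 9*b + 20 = (b - 4)*(b - 5)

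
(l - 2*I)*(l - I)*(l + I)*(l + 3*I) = l^4 + I*l^3 + 7*l^2 + I*l + 6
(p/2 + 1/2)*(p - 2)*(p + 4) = p^3/2 + 3*p^2/2 - 3*p - 4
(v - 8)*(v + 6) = v^2 - 2*v - 48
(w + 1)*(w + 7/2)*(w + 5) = w^3 + 19*w^2/2 + 26*w + 35/2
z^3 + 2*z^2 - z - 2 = (z - 1)*(z + 1)*(z + 2)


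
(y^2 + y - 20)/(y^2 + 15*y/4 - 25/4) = 4*(y - 4)/(4*y - 5)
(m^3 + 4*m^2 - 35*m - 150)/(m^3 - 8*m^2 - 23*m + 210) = (m + 5)/(m - 7)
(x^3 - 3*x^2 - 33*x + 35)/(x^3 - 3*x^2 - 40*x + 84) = (x^2 + 4*x - 5)/(x^2 + 4*x - 12)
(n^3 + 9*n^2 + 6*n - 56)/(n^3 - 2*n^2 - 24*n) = (n^2 + 5*n - 14)/(n*(n - 6))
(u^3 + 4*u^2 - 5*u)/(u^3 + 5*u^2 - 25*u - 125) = u*(u - 1)/(u^2 - 25)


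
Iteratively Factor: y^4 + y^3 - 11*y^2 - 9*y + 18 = (y - 3)*(y^3 + 4*y^2 + y - 6) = (y - 3)*(y + 2)*(y^2 + 2*y - 3) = (y - 3)*(y + 2)*(y + 3)*(y - 1)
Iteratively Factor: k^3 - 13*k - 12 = (k + 3)*(k^2 - 3*k - 4) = (k + 1)*(k + 3)*(k - 4)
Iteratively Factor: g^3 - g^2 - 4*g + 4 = (g + 2)*(g^2 - 3*g + 2) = (g - 1)*(g + 2)*(g - 2)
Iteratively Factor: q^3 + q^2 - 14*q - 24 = (q + 3)*(q^2 - 2*q - 8) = (q - 4)*(q + 3)*(q + 2)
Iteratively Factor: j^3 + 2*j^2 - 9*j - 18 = (j - 3)*(j^2 + 5*j + 6) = (j - 3)*(j + 3)*(j + 2)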